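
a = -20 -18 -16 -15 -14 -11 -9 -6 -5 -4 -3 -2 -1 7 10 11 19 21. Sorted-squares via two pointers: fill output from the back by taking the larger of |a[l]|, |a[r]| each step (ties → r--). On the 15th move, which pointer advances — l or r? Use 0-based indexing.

[0,17] |-20|<=|21| out[17]=441 → r--
[0,16] |-20|>|19| out[16]=400 → l++
[1,16] |-18|<=|19| out[15]=361 → r--
[1,15] |-18|>|11| out[14]=324 → l++
[2,15] |-16|>|11| out[13]=256 → l++
[3,15] |-15|>|11| out[12]=225 → l++
[4,15] |-14|>|11| out[11]=196 → l++
[5,15] |-11|<=|11| out[10]=121 → r--
[5,14] |-11|>|10| out[9]=121 → l++
[6,14] |-9|<=|10| out[8]=100 → r--
[6,13] |-9|>|7| out[7]=81 → l++
[7,13] |-6|<=|7| out[6]=49 → r--
[7,12] |-6|>|-1| out[5]=36 → l++
[8,12] |-5|>|-1| out[4]=25 → l++
[9,12] |-4|>|-1| out[3]=16 → l++

l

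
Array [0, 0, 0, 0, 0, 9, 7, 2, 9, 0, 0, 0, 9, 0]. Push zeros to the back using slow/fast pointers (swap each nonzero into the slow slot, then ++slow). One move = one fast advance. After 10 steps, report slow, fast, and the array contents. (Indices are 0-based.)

slow=0 fast=0: a[fast]=0, fast++
slow=0 fast=1: a[fast]=0, fast++
slow=0 fast=2: a[fast]=0, fast++
slow=0 fast=3: a[fast]=0, fast++
slow=0 fast=4: a[fast]=0, fast++
slow=0 fast=5: a[fast]=9≠0 swap→a[0]=9, slow++,fast++
slow=1 fast=6: a[fast]=7≠0 swap→a[1]=7, slow++,fast++
slow=2 fast=7: a[fast]=2≠0 swap→a[2]=2, slow++,fast++
slow=3 fast=8: a[fast]=9≠0 swap→a[3]=9, slow++,fast++
slow=4 fast=9: a[fast]=0, fast++

slow=4, fast=10, a=[9, 7, 2, 9, 0, 0, 0, 0, 0, 0, 0, 0, 9, 0]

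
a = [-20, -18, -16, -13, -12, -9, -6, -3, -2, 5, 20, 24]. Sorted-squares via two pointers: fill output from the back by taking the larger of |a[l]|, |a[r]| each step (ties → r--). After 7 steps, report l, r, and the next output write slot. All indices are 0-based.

l=5, r=9, next write slot=4

[0,11] |-20|<=|24| out[11]=576 → r--
[0,10] |-20|<=|20| out[10]=400 → r--
[0,9] |-20|>|5| out[9]=400 → l++
[1,9] |-18|>|5| out[8]=324 → l++
[2,9] |-16|>|5| out[7]=256 → l++
[3,9] |-13|>|5| out[6]=169 → l++
[4,9] |-12|>|5| out[5]=144 → l++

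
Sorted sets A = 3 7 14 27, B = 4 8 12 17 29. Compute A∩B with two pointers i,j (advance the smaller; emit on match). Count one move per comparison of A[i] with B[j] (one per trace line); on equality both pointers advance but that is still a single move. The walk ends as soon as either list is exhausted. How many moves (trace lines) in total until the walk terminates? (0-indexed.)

8 moves

i=0 j=0: 3<4, i++
i=1 j=0: 7>4, j++
i=1 j=1: 7<8, i++
i=2 j=1: 14>8, j++
i=2 j=2: 14>12, j++
i=2 j=3: 14<17, i++
i=3 j=3: 27>17, j++
i=3 j=4: 27<29, i++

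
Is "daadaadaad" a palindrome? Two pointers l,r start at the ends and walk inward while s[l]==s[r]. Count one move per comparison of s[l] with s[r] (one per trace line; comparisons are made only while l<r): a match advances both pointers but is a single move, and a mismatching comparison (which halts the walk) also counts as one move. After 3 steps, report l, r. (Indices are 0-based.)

l=3, r=6

l=0 r=9: 'd'=='d', l++,r--
l=1 r=8: 'a'=='a', l++,r--
l=2 r=7: 'a'=='a', l++,r--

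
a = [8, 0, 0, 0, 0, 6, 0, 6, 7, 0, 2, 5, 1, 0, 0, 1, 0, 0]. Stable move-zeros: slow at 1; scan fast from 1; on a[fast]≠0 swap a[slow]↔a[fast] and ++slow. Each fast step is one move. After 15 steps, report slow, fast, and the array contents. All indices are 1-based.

(s=1,f=1) a[fast]=8≠0 swap→a[1]=8 → slow++,fast++
(s=2,f=2) a[fast]=0 → fast++
(s=2,f=3) a[fast]=0 → fast++
(s=2,f=4) a[fast]=0 → fast++
(s=2,f=5) a[fast]=0 → fast++
(s=2,f=6) a[fast]=6≠0 swap→a[2]=6 → slow++,fast++
(s=3,f=7) a[fast]=0 → fast++
(s=3,f=8) a[fast]=6≠0 swap→a[3]=6 → slow++,fast++
(s=4,f=9) a[fast]=7≠0 swap→a[4]=7 → slow++,fast++
(s=5,f=10) a[fast]=0 → fast++
(s=5,f=11) a[fast]=2≠0 swap→a[5]=2 → slow++,fast++
(s=6,f=12) a[fast]=5≠0 swap→a[6]=5 → slow++,fast++
(s=7,f=13) a[fast]=1≠0 swap→a[7]=1 → slow++,fast++
(s=8,f=14) a[fast]=0 → fast++
(s=8,f=15) a[fast]=0 → fast++

slow=8, fast=16, a=[8, 6, 6, 7, 2, 5, 1, 0, 0, 0, 0, 0, 0, 0, 0, 1, 0, 0]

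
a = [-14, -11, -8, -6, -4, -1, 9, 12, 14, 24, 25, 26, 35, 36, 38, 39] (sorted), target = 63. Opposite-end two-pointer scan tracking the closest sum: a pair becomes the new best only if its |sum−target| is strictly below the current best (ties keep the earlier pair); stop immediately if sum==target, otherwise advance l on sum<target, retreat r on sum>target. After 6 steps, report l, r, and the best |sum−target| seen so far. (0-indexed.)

[0,15] -14+39=25 d=38 * → l++
[1,15] -11+39=28 d=35 * → l++
[2,15] -8+39=31 d=32 * → l++
[3,15] -6+39=33 d=30 * → l++
[4,15] -4+39=35 d=28 * → l++
[5,15] -1+39=38 d=25 * → l++

l=6, r=15, best |Δ|=25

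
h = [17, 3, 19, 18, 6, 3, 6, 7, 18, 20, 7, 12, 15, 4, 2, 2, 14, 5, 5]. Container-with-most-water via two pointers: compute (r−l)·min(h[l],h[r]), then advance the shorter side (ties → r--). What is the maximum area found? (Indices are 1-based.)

max area = 224

[1,19] min(17,5)*18=90 best=90 * → r--
[1,18] min(17,5)*17=85 best=90 → r--
[1,17] min(17,14)*16=224 best=224 * → r--
[1,16] min(17,2)*15=30 best=224 → r--
[1,15] min(17,2)*14=28 best=224 → r--
[1,14] min(17,4)*13=52 best=224 → r--
[1,13] min(17,15)*12=180 best=224 → r--
[1,12] min(17,12)*11=132 best=224 → r--
[1,11] min(17,7)*10=70 best=224 → r--
[1,10] min(17,20)*9=153 best=224 → l++
[2,10] min(3,20)*8=24 best=224 → l++
[3,10] min(19,20)*7=133 best=224 → l++
[4,10] min(18,20)*6=108 best=224 → l++
[5,10] min(6,20)*5=30 best=224 → l++
[6,10] min(3,20)*4=12 best=224 → l++
[7,10] min(6,20)*3=18 best=224 → l++
[8,10] min(7,20)*2=14 best=224 → l++
[9,10] min(18,20)*1=18 best=224 → l++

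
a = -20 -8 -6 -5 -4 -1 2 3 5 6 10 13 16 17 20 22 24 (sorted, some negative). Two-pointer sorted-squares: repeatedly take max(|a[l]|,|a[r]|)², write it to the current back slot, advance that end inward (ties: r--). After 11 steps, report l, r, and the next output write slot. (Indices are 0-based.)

l=3, r=8, next write slot=5

[0,16] |-20|<=|24| out[16]=576 → r--
[0,15] |-20|<=|22| out[15]=484 → r--
[0,14] |-20|<=|20| out[14]=400 → r--
[0,13] |-20|>|17| out[13]=400 → l++
[1,13] |-8|<=|17| out[12]=289 → r--
[1,12] |-8|<=|16| out[11]=256 → r--
[1,11] |-8|<=|13| out[10]=169 → r--
[1,10] |-8|<=|10| out[9]=100 → r--
[1,9] |-8|>|6| out[8]=64 → l++
[2,9] |-6|<=|6| out[7]=36 → r--
[2,8] |-6|>|5| out[6]=36 → l++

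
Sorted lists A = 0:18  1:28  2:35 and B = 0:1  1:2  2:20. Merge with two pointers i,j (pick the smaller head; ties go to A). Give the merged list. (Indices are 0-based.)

[i=0,j=0] A[i]=18>B[j]=1 take 1 → j++
[i=0,j=1] A[i]=18>B[j]=2 take 2 → j++
[i=0,j=2] A[i]=18<=B[j]=20 take 18 → i++
[i=1,j=2] A[i]=28>B[j]=20 take 20 → j++
[i=1,j=3] B done, take A[i]=28 → i++
[i=2,j=3] B done, take A[i]=35 → i++

[1, 2, 18, 20, 28, 35]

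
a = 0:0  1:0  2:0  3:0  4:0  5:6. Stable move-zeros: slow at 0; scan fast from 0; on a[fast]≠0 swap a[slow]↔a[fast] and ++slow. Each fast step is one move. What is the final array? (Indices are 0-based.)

(s=0,f=0) a[fast]=0 → fast++
(s=0,f=1) a[fast]=0 → fast++
(s=0,f=2) a[fast]=0 → fast++
(s=0,f=3) a[fast]=0 → fast++
(s=0,f=4) a[fast]=0 → fast++
(s=0,f=5) a[fast]=6≠0 swap→a[0]=6 → slow++,fast++

[6, 0, 0, 0, 0, 0]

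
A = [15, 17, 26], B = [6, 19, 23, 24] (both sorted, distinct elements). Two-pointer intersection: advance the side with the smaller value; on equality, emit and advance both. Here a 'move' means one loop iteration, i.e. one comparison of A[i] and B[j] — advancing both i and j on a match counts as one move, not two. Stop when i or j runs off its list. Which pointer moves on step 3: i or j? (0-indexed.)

[i=0,j=0] 15>6 → j++
[i=0,j=1] 15<19 → i++
[i=1,j=1] 17<19 → i++

i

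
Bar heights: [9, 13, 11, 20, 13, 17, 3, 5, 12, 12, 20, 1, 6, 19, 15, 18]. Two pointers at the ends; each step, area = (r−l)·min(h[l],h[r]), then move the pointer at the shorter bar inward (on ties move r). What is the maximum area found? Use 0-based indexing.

l=0 r=15: min(9,18)*15=135 best=135 *, l++
l=1 r=15: min(13,18)*14=182 best=182 *, l++
l=2 r=15: min(11,18)*13=143 best=182, l++
l=3 r=15: min(20,18)*12=216 best=216 *, r--
l=3 r=14: min(20,15)*11=165 best=216, r--
l=3 r=13: min(20,19)*10=190 best=216, r--
l=3 r=12: min(20,6)*9=54 best=216, r--
l=3 r=11: min(20,1)*8=8 best=216, r--
l=3 r=10: min(20,20)*7=140 best=216, r--
l=3 r=9: min(20,12)*6=72 best=216, r--
l=3 r=8: min(20,12)*5=60 best=216, r--
l=3 r=7: min(20,5)*4=20 best=216, r--
l=3 r=6: min(20,3)*3=9 best=216, r--
l=3 r=5: min(20,17)*2=34 best=216, r--
l=3 r=4: min(20,13)*1=13 best=216, r--

max area = 216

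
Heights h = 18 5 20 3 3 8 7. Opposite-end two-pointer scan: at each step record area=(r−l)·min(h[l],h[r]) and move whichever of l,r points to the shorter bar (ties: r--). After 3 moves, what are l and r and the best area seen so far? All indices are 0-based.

l=0 r=6: min(18,7)*6=42 best=42 *, r--
l=0 r=5: min(18,8)*5=40 best=42, r--
l=0 r=4: min(18,3)*4=12 best=42, r--

l=0, r=3, best area=42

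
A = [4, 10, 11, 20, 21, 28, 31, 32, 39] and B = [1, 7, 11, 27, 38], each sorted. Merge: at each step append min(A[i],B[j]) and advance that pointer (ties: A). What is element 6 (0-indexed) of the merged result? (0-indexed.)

i=0 j=0: A[i]=4>B[j]=1 take 1, j++
i=0 j=1: A[i]=4<=B[j]=7 take 4, i++
i=1 j=1: A[i]=10>B[j]=7 take 7, j++
i=1 j=2: A[i]=10<=B[j]=11 take 10, i++
i=2 j=2: A[i]=11<=B[j]=11 take 11, i++
i=3 j=2: A[i]=20>B[j]=11 take 11, j++
i=3 j=3: A[i]=20<=B[j]=27 take 20, i++
i=4 j=3: A[i]=21<=B[j]=27 take 21, i++
i=5 j=3: A[i]=28>B[j]=27 take 27, j++
i=5 j=4: A[i]=28<=B[j]=38 take 28, i++
i=6 j=4: A[i]=31<=B[j]=38 take 31, i++
i=7 j=4: A[i]=32<=B[j]=38 take 32, i++
i=8 j=4: A[i]=39>B[j]=38 take 38, j++
i=8 j=5: B done, take A[i]=39, i++

merged[6] = 20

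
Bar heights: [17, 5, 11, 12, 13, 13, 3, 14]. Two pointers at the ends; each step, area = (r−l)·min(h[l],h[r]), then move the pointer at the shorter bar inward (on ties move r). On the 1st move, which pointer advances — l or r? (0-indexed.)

r

l=0 r=7: min(17,14)*7=98 best=98 *, r--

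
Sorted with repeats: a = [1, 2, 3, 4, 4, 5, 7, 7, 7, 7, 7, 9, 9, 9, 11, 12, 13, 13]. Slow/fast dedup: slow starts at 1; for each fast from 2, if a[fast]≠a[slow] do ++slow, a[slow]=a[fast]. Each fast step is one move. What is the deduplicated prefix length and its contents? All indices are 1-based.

length 10; prefix = [1, 2, 3, 4, 5, 7, 9, 11, 12, 13]

(s=1,f=2) a[fast]=2≠a[slow]=1 write a[2]=2 → slow++,fast++
(s=2,f=3) a[fast]=3≠a[slow]=2 write a[3]=3 → slow++,fast++
(s=3,f=4) a[fast]=4≠a[slow]=3 write a[4]=4 → slow++,fast++
(s=4,f=5) a[fast]=4=a[slow] dup → fast++
(s=4,f=6) a[fast]=5≠a[slow]=4 write a[5]=5 → slow++,fast++
(s=5,f=7) a[fast]=7≠a[slow]=5 write a[6]=7 → slow++,fast++
(s=6,f=8) a[fast]=7=a[slow] dup → fast++
(s=6,f=9) a[fast]=7=a[slow] dup → fast++
(s=6,f=10) a[fast]=7=a[slow] dup → fast++
(s=6,f=11) a[fast]=7=a[slow] dup → fast++
(s=6,f=12) a[fast]=9≠a[slow]=7 write a[7]=9 → slow++,fast++
(s=7,f=13) a[fast]=9=a[slow] dup → fast++
(s=7,f=14) a[fast]=9=a[slow] dup → fast++
(s=7,f=15) a[fast]=11≠a[slow]=9 write a[8]=11 → slow++,fast++
(s=8,f=16) a[fast]=12≠a[slow]=11 write a[9]=12 → slow++,fast++
(s=9,f=17) a[fast]=13≠a[slow]=12 write a[10]=13 → slow++,fast++
(s=10,f=18) a[fast]=13=a[slow] dup → fast++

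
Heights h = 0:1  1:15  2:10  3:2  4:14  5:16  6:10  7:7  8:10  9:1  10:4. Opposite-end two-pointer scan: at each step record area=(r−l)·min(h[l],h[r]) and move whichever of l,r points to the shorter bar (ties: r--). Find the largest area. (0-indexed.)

max area = 70

[0,10] min(1,4)*10=10 best=10 * → l++
[1,10] min(15,4)*9=36 best=36 * → r--
[1,9] min(15,1)*8=8 best=36 → r--
[1,8] min(15,10)*7=70 best=70 * → r--
[1,7] min(15,7)*6=42 best=70 → r--
[1,6] min(15,10)*5=50 best=70 → r--
[1,5] min(15,16)*4=60 best=70 → l++
[2,5] min(10,16)*3=30 best=70 → l++
[3,5] min(2,16)*2=4 best=70 → l++
[4,5] min(14,16)*1=14 best=70 → l++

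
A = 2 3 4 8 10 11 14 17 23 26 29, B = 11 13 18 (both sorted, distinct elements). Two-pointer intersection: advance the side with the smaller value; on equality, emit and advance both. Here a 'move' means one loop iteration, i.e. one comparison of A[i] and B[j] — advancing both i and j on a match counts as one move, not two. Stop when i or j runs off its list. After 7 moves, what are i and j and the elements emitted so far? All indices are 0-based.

i=6, j=2, emitted=[11]

i=0 j=0: 2<11, i++
i=1 j=0: 3<11, i++
i=2 j=0: 4<11, i++
i=3 j=0: 8<11, i++
i=4 j=0: 10<11, i++
i=5 j=0: 11==11 emit, i++,j++
i=6 j=1: 14>13, j++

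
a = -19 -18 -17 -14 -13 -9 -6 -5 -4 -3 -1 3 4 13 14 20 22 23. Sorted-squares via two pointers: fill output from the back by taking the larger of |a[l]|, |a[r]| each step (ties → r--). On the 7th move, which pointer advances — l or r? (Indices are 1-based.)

l=1 r=18: |-19|<=|23| out[18]=529, r--
l=1 r=17: |-19|<=|22| out[17]=484, r--
l=1 r=16: |-19|<=|20| out[16]=400, r--
l=1 r=15: |-19|>|14| out[15]=361, l++
l=2 r=15: |-18|>|14| out[14]=324, l++
l=3 r=15: |-17|>|14| out[13]=289, l++
l=4 r=15: |-14|<=|14| out[12]=196, r--

r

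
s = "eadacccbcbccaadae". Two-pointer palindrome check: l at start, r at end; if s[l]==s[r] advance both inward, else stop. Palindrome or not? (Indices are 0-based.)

[0,16] 'e'=='e' → l++,r--
[1,15] 'a'=='a' → l++,r--
[2,14] 'd'=='d' → l++,r--
[3,13] 'a'=='a' → l++,r--
[4,12] 'c'!='a' → stop

not a palindrome (mismatch at 4,12)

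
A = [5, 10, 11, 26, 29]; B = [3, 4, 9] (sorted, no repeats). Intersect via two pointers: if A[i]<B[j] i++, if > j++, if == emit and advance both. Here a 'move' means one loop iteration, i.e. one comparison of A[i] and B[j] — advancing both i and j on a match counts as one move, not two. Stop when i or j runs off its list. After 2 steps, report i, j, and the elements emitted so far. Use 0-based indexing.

i=0 j=0: 5>3, j++
i=0 j=1: 5>4, j++

i=0, j=2, emitted=[]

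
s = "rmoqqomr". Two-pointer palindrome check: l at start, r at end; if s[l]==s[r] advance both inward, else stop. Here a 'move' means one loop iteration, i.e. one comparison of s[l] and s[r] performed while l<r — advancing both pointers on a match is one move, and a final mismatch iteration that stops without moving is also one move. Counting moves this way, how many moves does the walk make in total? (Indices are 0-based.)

4 moves

l=0 r=7: 'r'=='r', l++,r--
l=1 r=6: 'm'=='m', l++,r--
l=2 r=5: 'o'=='o', l++,r--
l=3 r=4: 'q'=='q', l++,r--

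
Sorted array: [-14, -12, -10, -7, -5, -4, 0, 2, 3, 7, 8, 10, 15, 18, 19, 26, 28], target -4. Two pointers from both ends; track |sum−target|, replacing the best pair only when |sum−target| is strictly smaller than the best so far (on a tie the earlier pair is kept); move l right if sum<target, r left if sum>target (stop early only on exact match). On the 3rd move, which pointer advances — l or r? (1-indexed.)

r

l=1 r=17: -14+28=14 d=18 *, r--
l=1 r=16: -14+26=12 d=16 *, r--
l=1 r=15: -14+19=5 d=9 *, r--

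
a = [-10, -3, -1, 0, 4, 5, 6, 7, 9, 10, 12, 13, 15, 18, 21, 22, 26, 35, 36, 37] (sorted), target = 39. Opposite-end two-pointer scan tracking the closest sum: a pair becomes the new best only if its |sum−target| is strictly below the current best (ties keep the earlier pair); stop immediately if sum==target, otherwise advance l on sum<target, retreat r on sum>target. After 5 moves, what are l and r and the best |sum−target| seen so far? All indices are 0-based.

l=0 r=19: -10+37=27 d=12 *, l++
l=1 r=19: -3+37=34 d=5 *, l++
l=2 r=19: -1+37=36 d=3 *, l++
l=3 r=19: 0+37=37 d=2 *, l++
l=4 r=19: 4+37=41 d=2, r--

l=4, r=18, best |Δ|=2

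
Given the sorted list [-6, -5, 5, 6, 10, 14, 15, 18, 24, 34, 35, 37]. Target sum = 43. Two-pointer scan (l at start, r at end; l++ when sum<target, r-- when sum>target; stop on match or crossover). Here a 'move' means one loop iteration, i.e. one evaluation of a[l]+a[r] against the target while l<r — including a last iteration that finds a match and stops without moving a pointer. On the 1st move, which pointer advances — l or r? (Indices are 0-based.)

l

l=0 r=11: -6+37=31 <43, l++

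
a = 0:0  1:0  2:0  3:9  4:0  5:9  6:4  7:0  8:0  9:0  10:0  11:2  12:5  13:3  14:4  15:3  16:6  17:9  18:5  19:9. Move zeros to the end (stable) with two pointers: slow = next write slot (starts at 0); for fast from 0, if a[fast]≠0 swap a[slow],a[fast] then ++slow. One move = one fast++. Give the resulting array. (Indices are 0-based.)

slow=0 fast=0: a[fast]=0, fast++
slow=0 fast=1: a[fast]=0, fast++
slow=0 fast=2: a[fast]=0, fast++
slow=0 fast=3: a[fast]=9≠0 swap→a[0]=9, slow++,fast++
slow=1 fast=4: a[fast]=0, fast++
slow=1 fast=5: a[fast]=9≠0 swap→a[1]=9, slow++,fast++
slow=2 fast=6: a[fast]=4≠0 swap→a[2]=4, slow++,fast++
slow=3 fast=7: a[fast]=0, fast++
slow=3 fast=8: a[fast]=0, fast++
slow=3 fast=9: a[fast]=0, fast++
slow=3 fast=10: a[fast]=0, fast++
slow=3 fast=11: a[fast]=2≠0 swap→a[3]=2, slow++,fast++
slow=4 fast=12: a[fast]=5≠0 swap→a[4]=5, slow++,fast++
slow=5 fast=13: a[fast]=3≠0 swap→a[5]=3, slow++,fast++
slow=6 fast=14: a[fast]=4≠0 swap→a[6]=4, slow++,fast++
slow=7 fast=15: a[fast]=3≠0 swap→a[7]=3, slow++,fast++
slow=8 fast=16: a[fast]=6≠0 swap→a[8]=6, slow++,fast++
slow=9 fast=17: a[fast]=9≠0 swap→a[9]=9, slow++,fast++
slow=10 fast=18: a[fast]=5≠0 swap→a[10]=5, slow++,fast++
slow=11 fast=19: a[fast]=9≠0 swap→a[11]=9, slow++,fast++

[9, 9, 4, 2, 5, 3, 4, 3, 6, 9, 5, 9, 0, 0, 0, 0, 0, 0, 0, 0]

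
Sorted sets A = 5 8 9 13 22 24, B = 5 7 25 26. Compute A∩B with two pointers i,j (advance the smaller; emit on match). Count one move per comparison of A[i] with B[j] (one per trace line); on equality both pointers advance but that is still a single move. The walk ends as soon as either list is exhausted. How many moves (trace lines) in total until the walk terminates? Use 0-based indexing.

7 moves

[i=0,j=0] 5==5 emit → i++,j++
[i=1,j=1] 8>7 → j++
[i=1,j=2] 8<25 → i++
[i=2,j=2] 9<25 → i++
[i=3,j=2] 13<25 → i++
[i=4,j=2] 22<25 → i++
[i=5,j=2] 24<25 → i++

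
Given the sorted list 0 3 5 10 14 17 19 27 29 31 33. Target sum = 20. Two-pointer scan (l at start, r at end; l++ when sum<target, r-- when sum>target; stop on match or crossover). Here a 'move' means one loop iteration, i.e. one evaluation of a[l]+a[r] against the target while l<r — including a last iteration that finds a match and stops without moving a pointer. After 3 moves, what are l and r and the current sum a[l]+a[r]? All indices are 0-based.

l=0, r=7, sum=27

l=0 r=10: 0+33=33 >20, r--
l=0 r=9: 0+31=31 >20, r--
l=0 r=8: 0+29=29 >20, r--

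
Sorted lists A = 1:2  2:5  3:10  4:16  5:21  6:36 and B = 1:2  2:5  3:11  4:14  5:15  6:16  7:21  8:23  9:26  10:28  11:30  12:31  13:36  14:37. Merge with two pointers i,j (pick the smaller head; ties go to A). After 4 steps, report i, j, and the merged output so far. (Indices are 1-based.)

i=1 j=1: A[i]=2<=B[j]=2 take 2, i++
i=2 j=1: A[i]=5>B[j]=2 take 2, j++
i=2 j=2: A[i]=5<=B[j]=5 take 5, i++
i=3 j=2: A[i]=10>B[j]=5 take 5, j++

i=3, j=3, merged so far=[2, 2, 5, 5]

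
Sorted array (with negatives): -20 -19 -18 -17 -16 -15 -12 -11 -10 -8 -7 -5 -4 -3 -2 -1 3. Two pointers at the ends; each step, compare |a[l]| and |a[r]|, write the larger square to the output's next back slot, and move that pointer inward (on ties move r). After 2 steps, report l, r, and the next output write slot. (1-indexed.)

l=3, r=17, next write slot=15

l=1 r=17: |-20|>|3| out[17]=400, l++
l=2 r=17: |-19|>|3| out[16]=361, l++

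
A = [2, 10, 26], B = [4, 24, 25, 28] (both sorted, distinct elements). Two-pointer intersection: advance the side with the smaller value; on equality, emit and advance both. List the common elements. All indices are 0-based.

[i=0,j=0] 2<4 → i++
[i=1,j=0] 10>4 → j++
[i=1,j=1] 10<24 → i++
[i=2,j=1] 26>24 → j++
[i=2,j=2] 26>25 → j++
[i=2,j=3] 26<28 → i++

intersection = []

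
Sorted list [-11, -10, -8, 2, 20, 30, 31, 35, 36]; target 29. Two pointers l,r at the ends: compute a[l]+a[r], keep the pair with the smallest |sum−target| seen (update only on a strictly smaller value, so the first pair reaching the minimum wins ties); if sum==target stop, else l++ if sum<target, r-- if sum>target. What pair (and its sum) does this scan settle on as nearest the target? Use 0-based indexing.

l=0 r=8: -11+36=25 d=4 *, l++
l=1 r=8: -10+36=26 d=3 *, l++
l=2 r=8: -8+36=28 d=1 *, l++
l=3 r=8: 2+36=38 d=9, r--
l=3 r=7: 2+35=37 d=8, r--
l=3 r=6: 2+31=33 d=4, r--
l=3 r=5: 2+30=32 d=3, r--
l=3 r=4: 2+20=22 d=7, l++

pair (-8, 36) with sum 28 (|Δ|=1)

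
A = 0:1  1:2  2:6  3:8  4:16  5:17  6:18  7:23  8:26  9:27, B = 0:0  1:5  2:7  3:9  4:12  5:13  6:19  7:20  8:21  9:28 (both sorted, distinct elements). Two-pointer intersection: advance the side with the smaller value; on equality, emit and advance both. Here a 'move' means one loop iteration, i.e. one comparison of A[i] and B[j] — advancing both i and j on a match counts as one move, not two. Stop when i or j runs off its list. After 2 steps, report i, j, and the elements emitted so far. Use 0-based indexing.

i=1, j=1, emitted=[]

i=0 j=0: 1>0, j++
i=0 j=1: 1<5, i++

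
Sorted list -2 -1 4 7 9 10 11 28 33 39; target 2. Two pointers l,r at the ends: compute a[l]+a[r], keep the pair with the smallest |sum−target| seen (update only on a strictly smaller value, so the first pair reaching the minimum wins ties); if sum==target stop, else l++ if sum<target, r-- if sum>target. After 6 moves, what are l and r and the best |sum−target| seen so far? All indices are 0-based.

[0,9] -2+39=37 d=35 * → r--
[0,8] -2+33=31 d=29 * → r--
[0,7] -2+28=26 d=24 * → r--
[0,6] -2+11=9 d=7 * → r--
[0,5] -2+10=8 d=6 * → r--
[0,4] -2+9=7 d=5 * → r--

l=0, r=3, best |Δ|=5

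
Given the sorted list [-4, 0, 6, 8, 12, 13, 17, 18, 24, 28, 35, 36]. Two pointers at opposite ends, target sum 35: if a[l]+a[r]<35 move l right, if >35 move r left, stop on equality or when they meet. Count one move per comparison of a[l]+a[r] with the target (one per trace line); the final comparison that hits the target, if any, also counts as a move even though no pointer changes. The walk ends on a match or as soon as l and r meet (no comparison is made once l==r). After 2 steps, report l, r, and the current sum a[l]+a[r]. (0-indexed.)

l=0 r=11: -4+36=32 <35, l++
l=1 r=11: 0+36=36 >35, r--

l=1, r=10, sum=35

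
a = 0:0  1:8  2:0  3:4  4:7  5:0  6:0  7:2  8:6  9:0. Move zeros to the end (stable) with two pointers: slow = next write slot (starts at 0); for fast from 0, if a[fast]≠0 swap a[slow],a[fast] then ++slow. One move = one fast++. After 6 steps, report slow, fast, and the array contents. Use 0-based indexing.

slow=0 fast=0: a[fast]=0, fast++
slow=0 fast=1: a[fast]=8≠0 swap→a[0]=8, slow++,fast++
slow=1 fast=2: a[fast]=0, fast++
slow=1 fast=3: a[fast]=4≠0 swap→a[1]=4, slow++,fast++
slow=2 fast=4: a[fast]=7≠0 swap→a[2]=7, slow++,fast++
slow=3 fast=5: a[fast]=0, fast++

slow=3, fast=6, a=[8, 4, 7, 0, 0, 0, 0, 2, 6, 0]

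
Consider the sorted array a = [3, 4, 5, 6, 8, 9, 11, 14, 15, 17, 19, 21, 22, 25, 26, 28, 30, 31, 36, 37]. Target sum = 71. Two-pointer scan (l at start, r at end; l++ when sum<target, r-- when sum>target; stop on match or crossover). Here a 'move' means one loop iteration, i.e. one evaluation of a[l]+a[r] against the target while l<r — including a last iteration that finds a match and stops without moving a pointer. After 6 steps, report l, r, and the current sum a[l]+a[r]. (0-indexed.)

l=0 r=19: 3+37=40 <71, l++
l=1 r=19: 4+37=41 <71, l++
l=2 r=19: 5+37=42 <71, l++
l=3 r=19: 6+37=43 <71, l++
l=4 r=19: 8+37=45 <71, l++
l=5 r=19: 9+37=46 <71, l++

l=6, r=19, sum=48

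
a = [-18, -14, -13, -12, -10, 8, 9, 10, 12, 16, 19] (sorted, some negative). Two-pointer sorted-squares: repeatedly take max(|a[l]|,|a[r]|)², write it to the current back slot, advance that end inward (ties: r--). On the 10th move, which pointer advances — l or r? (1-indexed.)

r

[1,11] |-18|<=|19| out[11]=361 → r--
[1,10] |-18|>|16| out[10]=324 → l++
[2,10] |-14|<=|16| out[9]=256 → r--
[2,9] |-14|>|12| out[8]=196 → l++
[3,9] |-13|>|12| out[7]=169 → l++
[4,9] |-12|<=|12| out[6]=144 → r--
[4,8] |-12|>|10| out[5]=144 → l++
[5,8] |-10|<=|10| out[4]=100 → r--
[5,7] |-10|>|9| out[3]=100 → l++
[6,7] |8|<=|9| out[2]=81 → r--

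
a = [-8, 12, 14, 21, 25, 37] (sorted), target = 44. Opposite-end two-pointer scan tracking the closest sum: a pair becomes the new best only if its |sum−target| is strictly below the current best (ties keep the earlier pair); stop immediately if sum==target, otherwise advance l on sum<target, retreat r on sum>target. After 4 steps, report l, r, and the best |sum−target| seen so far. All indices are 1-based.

[1,6] -8+37=29 d=15 * → l++
[2,6] 12+37=49 d=5 * → r--
[2,5] 12+25=37 d=7 → l++
[3,5] 14+25=39 d=5 → l++

l=4, r=5, best |Δ|=5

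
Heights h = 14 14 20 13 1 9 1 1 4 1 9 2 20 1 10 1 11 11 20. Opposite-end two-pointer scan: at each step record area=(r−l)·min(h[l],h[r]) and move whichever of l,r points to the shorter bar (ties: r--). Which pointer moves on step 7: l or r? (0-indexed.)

[0,18] min(14,20)*18=252 best=252 * → l++
[1,18] min(14,20)*17=238 best=252 → l++
[2,18] min(20,20)*16=320 best=320 * → r--
[2,17] min(20,11)*15=165 best=320 → r--
[2,16] min(20,11)*14=154 best=320 → r--
[2,15] min(20,1)*13=13 best=320 → r--
[2,14] min(20,10)*12=120 best=320 → r--

r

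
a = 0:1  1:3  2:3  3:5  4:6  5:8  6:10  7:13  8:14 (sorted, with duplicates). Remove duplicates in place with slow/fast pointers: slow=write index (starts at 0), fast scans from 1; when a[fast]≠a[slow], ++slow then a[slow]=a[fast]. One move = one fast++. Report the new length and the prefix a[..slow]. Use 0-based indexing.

length 8; prefix = [1, 3, 5, 6, 8, 10, 13, 14]

(s=0,f=1) a[fast]=3≠a[slow]=1 write a[1]=3 → slow++,fast++
(s=1,f=2) a[fast]=3=a[slow] dup → fast++
(s=1,f=3) a[fast]=5≠a[slow]=3 write a[2]=5 → slow++,fast++
(s=2,f=4) a[fast]=6≠a[slow]=5 write a[3]=6 → slow++,fast++
(s=3,f=5) a[fast]=8≠a[slow]=6 write a[4]=8 → slow++,fast++
(s=4,f=6) a[fast]=10≠a[slow]=8 write a[5]=10 → slow++,fast++
(s=5,f=7) a[fast]=13≠a[slow]=10 write a[6]=13 → slow++,fast++
(s=6,f=8) a[fast]=14≠a[slow]=13 write a[7]=14 → slow++,fast++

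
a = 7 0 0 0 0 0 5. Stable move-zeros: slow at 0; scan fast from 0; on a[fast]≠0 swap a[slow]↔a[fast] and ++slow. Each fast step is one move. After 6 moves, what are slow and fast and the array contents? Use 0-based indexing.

slow=1, fast=6, a=[7, 0, 0, 0, 0, 0, 5]

slow=0 fast=0: a[fast]=7≠0 swap→a[0]=7, slow++,fast++
slow=1 fast=1: a[fast]=0, fast++
slow=1 fast=2: a[fast]=0, fast++
slow=1 fast=3: a[fast]=0, fast++
slow=1 fast=4: a[fast]=0, fast++
slow=1 fast=5: a[fast]=0, fast++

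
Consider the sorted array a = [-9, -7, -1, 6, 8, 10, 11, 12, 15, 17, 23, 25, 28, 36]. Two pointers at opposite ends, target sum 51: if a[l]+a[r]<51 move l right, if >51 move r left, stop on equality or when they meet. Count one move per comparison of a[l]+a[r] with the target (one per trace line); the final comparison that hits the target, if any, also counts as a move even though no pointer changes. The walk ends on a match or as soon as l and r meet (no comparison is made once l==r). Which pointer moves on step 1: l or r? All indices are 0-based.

l

l=0 r=13: -9+36=27 <51, l++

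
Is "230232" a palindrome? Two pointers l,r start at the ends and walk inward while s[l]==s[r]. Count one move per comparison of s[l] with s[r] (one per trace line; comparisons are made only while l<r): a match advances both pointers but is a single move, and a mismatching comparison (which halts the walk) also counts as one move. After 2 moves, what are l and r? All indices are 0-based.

l=0 r=5: '2'=='2', l++,r--
l=1 r=4: '3'=='3', l++,r--

l=2, r=3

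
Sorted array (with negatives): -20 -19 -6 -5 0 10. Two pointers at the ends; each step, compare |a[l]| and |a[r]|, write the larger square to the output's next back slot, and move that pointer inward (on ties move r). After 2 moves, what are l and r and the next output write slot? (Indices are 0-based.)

l=2, r=5, next write slot=3

[0,5] |-20|>|10| out[5]=400 → l++
[1,5] |-19|>|10| out[4]=361 → l++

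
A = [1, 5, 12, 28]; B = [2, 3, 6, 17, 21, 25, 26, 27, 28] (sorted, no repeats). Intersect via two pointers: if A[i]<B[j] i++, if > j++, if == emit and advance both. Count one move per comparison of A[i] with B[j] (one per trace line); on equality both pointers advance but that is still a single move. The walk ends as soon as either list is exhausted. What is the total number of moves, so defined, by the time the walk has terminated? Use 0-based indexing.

12 moves

[i=0,j=0] 1<2 → i++
[i=1,j=0] 5>2 → j++
[i=1,j=1] 5>3 → j++
[i=1,j=2] 5<6 → i++
[i=2,j=2] 12>6 → j++
[i=2,j=3] 12<17 → i++
[i=3,j=3] 28>17 → j++
[i=3,j=4] 28>21 → j++
[i=3,j=5] 28>25 → j++
[i=3,j=6] 28>26 → j++
[i=3,j=7] 28>27 → j++
[i=3,j=8] 28==28 emit → i++,j++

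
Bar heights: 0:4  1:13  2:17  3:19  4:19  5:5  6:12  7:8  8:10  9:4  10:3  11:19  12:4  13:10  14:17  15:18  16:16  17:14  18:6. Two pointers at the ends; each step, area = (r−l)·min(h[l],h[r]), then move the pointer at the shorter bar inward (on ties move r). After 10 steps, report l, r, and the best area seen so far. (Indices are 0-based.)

l=0 r=18: min(4,6)*18=72 best=72 *, l++
l=1 r=18: min(13,6)*17=102 best=102 *, r--
l=1 r=17: min(13,14)*16=208 best=208 *, l++
l=2 r=17: min(17,14)*15=210 best=210 *, r--
l=2 r=16: min(17,16)*14=224 best=224 *, r--
l=2 r=15: min(17,18)*13=221 best=224, l++
l=3 r=15: min(19,18)*12=216 best=224, r--
l=3 r=14: min(19,17)*11=187 best=224, r--
l=3 r=13: min(19,10)*10=100 best=224, r--
l=3 r=12: min(19,4)*9=36 best=224, r--

l=3, r=11, best area=224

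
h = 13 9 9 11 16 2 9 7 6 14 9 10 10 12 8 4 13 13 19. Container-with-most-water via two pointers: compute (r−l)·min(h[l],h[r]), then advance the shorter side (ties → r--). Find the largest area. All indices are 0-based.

l=0 r=18: min(13,19)*18=234 best=234 *, l++
l=1 r=18: min(9,19)*17=153 best=234, l++
l=2 r=18: min(9,19)*16=144 best=234, l++
l=3 r=18: min(11,19)*15=165 best=234, l++
l=4 r=18: min(16,19)*14=224 best=234, l++
l=5 r=18: min(2,19)*13=26 best=234, l++
l=6 r=18: min(9,19)*12=108 best=234, l++
l=7 r=18: min(7,19)*11=77 best=234, l++
l=8 r=18: min(6,19)*10=60 best=234, l++
l=9 r=18: min(14,19)*9=126 best=234, l++
l=10 r=18: min(9,19)*8=72 best=234, l++
l=11 r=18: min(10,19)*7=70 best=234, l++
l=12 r=18: min(10,19)*6=60 best=234, l++
l=13 r=18: min(12,19)*5=60 best=234, l++
l=14 r=18: min(8,19)*4=32 best=234, l++
l=15 r=18: min(4,19)*3=12 best=234, l++
l=16 r=18: min(13,19)*2=26 best=234, l++
l=17 r=18: min(13,19)*1=13 best=234, l++

max area = 234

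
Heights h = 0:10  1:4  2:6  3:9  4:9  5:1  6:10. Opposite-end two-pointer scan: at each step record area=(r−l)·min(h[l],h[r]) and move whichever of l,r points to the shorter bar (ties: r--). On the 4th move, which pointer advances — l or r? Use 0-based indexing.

[0,6] min(10,10)*6=60 best=60 * → r--
[0,5] min(10,1)*5=5 best=60 → r--
[0,4] min(10,9)*4=36 best=60 → r--
[0,3] min(10,9)*3=27 best=60 → r--

r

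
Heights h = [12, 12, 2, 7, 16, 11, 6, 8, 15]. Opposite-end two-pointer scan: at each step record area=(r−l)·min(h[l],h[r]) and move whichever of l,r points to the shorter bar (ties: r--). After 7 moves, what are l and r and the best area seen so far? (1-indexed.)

l=1 r=9: min(12,15)*8=96 best=96 *, l++
l=2 r=9: min(12,15)*7=84 best=96, l++
l=3 r=9: min(2,15)*6=12 best=96, l++
l=4 r=9: min(7,15)*5=35 best=96, l++
l=5 r=9: min(16,15)*4=60 best=96, r--
l=5 r=8: min(16,8)*3=24 best=96, r--
l=5 r=7: min(16,6)*2=12 best=96, r--

l=5, r=6, best area=96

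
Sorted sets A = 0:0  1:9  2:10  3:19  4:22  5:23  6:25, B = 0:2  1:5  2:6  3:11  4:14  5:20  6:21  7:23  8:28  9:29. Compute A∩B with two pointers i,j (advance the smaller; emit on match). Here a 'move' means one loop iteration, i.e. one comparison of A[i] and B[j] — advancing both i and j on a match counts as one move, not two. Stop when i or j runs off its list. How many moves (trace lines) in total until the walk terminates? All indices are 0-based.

14 moves

i=0 j=0: 0<2, i++
i=1 j=0: 9>2, j++
i=1 j=1: 9>5, j++
i=1 j=2: 9>6, j++
i=1 j=3: 9<11, i++
i=2 j=3: 10<11, i++
i=3 j=3: 19>11, j++
i=3 j=4: 19>14, j++
i=3 j=5: 19<20, i++
i=4 j=5: 22>20, j++
i=4 j=6: 22>21, j++
i=4 j=7: 22<23, i++
i=5 j=7: 23==23 emit, i++,j++
i=6 j=8: 25<28, i++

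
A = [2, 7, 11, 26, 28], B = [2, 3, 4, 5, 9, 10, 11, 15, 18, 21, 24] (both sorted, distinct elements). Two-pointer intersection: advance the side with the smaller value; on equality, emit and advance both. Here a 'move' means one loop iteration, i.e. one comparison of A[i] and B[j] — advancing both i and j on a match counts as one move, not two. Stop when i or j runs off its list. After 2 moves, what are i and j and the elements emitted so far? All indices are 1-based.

[i=1,j=1] 2==2 emit → i++,j++
[i=2,j=2] 7>3 → j++

i=2, j=3, emitted=[2]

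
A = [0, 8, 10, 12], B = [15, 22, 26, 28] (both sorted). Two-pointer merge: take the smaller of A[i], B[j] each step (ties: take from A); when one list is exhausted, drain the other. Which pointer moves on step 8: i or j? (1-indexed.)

j

i=1 j=1: A[i]=0<=B[j]=15 take 0, i++
i=2 j=1: A[i]=8<=B[j]=15 take 8, i++
i=3 j=1: A[i]=10<=B[j]=15 take 10, i++
i=4 j=1: A[i]=12<=B[j]=15 take 12, i++
i=5 j=1: A done, take B[j]=15, j++
i=5 j=2: A done, take B[j]=22, j++
i=5 j=3: A done, take B[j]=26, j++
i=5 j=4: A done, take B[j]=28, j++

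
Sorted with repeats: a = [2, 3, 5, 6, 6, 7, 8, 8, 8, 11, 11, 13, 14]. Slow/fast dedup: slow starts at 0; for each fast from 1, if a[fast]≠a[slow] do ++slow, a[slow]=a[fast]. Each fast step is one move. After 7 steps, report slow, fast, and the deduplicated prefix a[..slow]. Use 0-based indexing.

slow=0 fast=1: a[fast]=3≠a[slow]=2 write a[1]=3, slow++,fast++
slow=1 fast=2: a[fast]=5≠a[slow]=3 write a[2]=5, slow++,fast++
slow=2 fast=3: a[fast]=6≠a[slow]=5 write a[3]=6, slow++,fast++
slow=3 fast=4: a[fast]=6=a[slow] dup, fast++
slow=3 fast=5: a[fast]=7≠a[slow]=6 write a[4]=7, slow++,fast++
slow=4 fast=6: a[fast]=8≠a[slow]=7 write a[5]=8, slow++,fast++
slow=5 fast=7: a[fast]=8=a[slow] dup, fast++

slow=5, fast=8, prefix=[2, 3, 5, 6, 7, 8]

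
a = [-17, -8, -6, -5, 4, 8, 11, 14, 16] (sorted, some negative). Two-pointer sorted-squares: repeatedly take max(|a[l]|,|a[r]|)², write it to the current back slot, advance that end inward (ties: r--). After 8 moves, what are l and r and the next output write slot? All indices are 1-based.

l=1 r=9: |-17|>|16| out[9]=289, l++
l=2 r=9: |-8|<=|16| out[8]=256, r--
l=2 r=8: |-8|<=|14| out[7]=196, r--
l=2 r=7: |-8|<=|11| out[6]=121, r--
l=2 r=6: |-8|<=|8| out[5]=64, r--
l=2 r=5: |-8|>|4| out[4]=64, l++
l=3 r=5: |-6|>|4| out[3]=36, l++
l=4 r=5: |-5|>|4| out[2]=25, l++

l=5, r=5, next write slot=1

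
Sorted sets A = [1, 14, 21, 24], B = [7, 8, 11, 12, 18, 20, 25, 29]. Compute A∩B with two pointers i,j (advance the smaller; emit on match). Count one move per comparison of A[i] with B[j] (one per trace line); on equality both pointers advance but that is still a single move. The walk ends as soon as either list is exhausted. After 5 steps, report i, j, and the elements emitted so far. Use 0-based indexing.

i=1, j=4, emitted=[]

i=0 j=0: 1<7, i++
i=1 j=0: 14>7, j++
i=1 j=1: 14>8, j++
i=1 j=2: 14>11, j++
i=1 j=3: 14>12, j++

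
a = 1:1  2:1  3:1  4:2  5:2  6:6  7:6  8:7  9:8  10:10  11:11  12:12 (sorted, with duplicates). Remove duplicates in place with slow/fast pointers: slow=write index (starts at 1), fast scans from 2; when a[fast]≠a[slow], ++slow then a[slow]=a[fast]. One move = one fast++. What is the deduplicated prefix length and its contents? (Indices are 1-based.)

length 8; prefix = [1, 2, 6, 7, 8, 10, 11, 12]

(s=1,f=2) a[fast]=1=a[slow] dup → fast++
(s=1,f=3) a[fast]=1=a[slow] dup → fast++
(s=1,f=4) a[fast]=2≠a[slow]=1 write a[2]=2 → slow++,fast++
(s=2,f=5) a[fast]=2=a[slow] dup → fast++
(s=2,f=6) a[fast]=6≠a[slow]=2 write a[3]=6 → slow++,fast++
(s=3,f=7) a[fast]=6=a[slow] dup → fast++
(s=3,f=8) a[fast]=7≠a[slow]=6 write a[4]=7 → slow++,fast++
(s=4,f=9) a[fast]=8≠a[slow]=7 write a[5]=8 → slow++,fast++
(s=5,f=10) a[fast]=10≠a[slow]=8 write a[6]=10 → slow++,fast++
(s=6,f=11) a[fast]=11≠a[slow]=10 write a[7]=11 → slow++,fast++
(s=7,f=12) a[fast]=12≠a[slow]=11 write a[8]=12 → slow++,fast++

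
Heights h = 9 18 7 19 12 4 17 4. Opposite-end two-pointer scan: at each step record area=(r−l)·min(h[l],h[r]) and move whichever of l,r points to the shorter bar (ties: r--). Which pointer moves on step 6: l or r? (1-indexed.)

l=1 r=8: min(9,4)*7=28 best=28 *, r--
l=1 r=7: min(9,17)*6=54 best=54 *, l++
l=2 r=7: min(18,17)*5=85 best=85 *, r--
l=2 r=6: min(18,4)*4=16 best=85, r--
l=2 r=5: min(18,12)*3=36 best=85, r--
l=2 r=4: min(18,19)*2=36 best=85, l++

l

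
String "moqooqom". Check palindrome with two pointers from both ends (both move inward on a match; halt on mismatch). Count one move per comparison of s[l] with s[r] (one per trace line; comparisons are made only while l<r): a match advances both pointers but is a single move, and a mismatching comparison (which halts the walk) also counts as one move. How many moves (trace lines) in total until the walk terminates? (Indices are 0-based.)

4 moves

l=0 r=7: 'm'=='m', l++,r--
l=1 r=6: 'o'=='o', l++,r--
l=2 r=5: 'q'=='q', l++,r--
l=3 r=4: 'o'=='o', l++,r--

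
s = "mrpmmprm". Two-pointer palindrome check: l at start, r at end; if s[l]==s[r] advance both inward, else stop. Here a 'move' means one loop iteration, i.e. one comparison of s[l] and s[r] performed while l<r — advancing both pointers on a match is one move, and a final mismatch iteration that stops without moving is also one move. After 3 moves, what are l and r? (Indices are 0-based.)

l=3, r=4

[0,7] 'm'=='m' → l++,r--
[1,6] 'r'=='r' → l++,r--
[2,5] 'p'=='p' → l++,r--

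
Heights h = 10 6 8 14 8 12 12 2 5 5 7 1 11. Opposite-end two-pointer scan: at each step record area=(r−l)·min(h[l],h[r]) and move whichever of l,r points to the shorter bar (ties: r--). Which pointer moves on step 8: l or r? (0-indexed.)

r

[0,12] min(10,11)*12=120 best=120 * → l++
[1,12] min(6,11)*11=66 best=120 → l++
[2,12] min(8,11)*10=80 best=120 → l++
[3,12] min(14,11)*9=99 best=120 → r--
[3,11] min(14,1)*8=8 best=120 → r--
[3,10] min(14,7)*7=49 best=120 → r--
[3,9] min(14,5)*6=30 best=120 → r--
[3,8] min(14,5)*5=25 best=120 → r--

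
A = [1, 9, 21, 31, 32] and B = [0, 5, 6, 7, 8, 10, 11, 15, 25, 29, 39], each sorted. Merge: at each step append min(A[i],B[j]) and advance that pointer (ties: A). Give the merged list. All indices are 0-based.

[0, 1, 5, 6, 7, 8, 9, 10, 11, 15, 21, 25, 29, 31, 32, 39]

i=0 j=0: A[i]=1>B[j]=0 take 0, j++
i=0 j=1: A[i]=1<=B[j]=5 take 1, i++
i=1 j=1: A[i]=9>B[j]=5 take 5, j++
i=1 j=2: A[i]=9>B[j]=6 take 6, j++
i=1 j=3: A[i]=9>B[j]=7 take 7, j++
i=1 j=4: A[i]=9>B[j]=8 take 8, j++
i=1 j=5: A[i]=9<=B[j]=10 take 9, i++
i=2 j=5: A[i]=21>B[j]=10 take 10, j++
i=2 j=6: A[i]=21>B[j]=11 take 11, j++
i=2 j=7: A[i]=21>B[j]=15 take 15, j++
i=2 j=8: A[i]=21<=B[j]=25 take 21, i++
i=3 j=8: A[i]=31>B[j]=25 take 25, j++
i=3 j=9: A[i]=31>B[j]=29 take 29, j++
i=3 j=10: A[i]=31<=B[j]=39 take 31, i++
i=4 j=10: A[i]=32<=B[j]=39 take 32, i++
i=5 j=10: A done, take B[j]=39, j++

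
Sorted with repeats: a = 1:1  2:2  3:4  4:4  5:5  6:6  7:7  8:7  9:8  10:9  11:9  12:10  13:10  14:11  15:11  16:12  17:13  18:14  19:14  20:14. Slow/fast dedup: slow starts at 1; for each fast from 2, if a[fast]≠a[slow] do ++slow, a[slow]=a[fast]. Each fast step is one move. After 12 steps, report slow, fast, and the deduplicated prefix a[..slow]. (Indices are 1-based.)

slow=9, fast=14, prefix=[1, 2, 4, 5, 6, 7, 8, 9, 10]

(s=1,f=2) a[fast]=2≠a[slow]=1 write a[2]=2 → slow++,fast++
(s=2,f=3) a[fast]=4≠a[slow]=2 write a[3]=4 → slow++,fast++
(s=3,f=4) a[fast]=4=a[slow] dup → fast++
(s=3,f=5) a[fast]=5≠a[slow]=4 write a[4]=5 → slow++,fast++
(s=4,f=6) a[fast]=6≠a[slow]=5 write a[5]=6 → slow++,fast++
(s=5,f=7) a[fast]=7≠a[slow]=6 write a[6]=7 → slow++,fast++
(s=6,f=8) a[fast]=7=a[slow] dup → fast++
(s=6,f=9) a[fast]=8≠a[slow]=7 write a[7]=8 → slow++,fast++
(s=7,f=10) a[fast]=9≠a[slow]=8 write a[8]=9 → slow++,fast++
(s=8,f=11) a[fast]=9=a[slow] dup → fast++
(s=8,f=12) a[fast]=10≠a[slow]=9 write a[9]=10 → slow++,fast++
(s=9,f=13) a[fast]=10=a[slow] dup → fast++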